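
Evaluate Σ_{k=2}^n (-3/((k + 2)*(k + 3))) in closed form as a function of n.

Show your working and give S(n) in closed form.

The ratio is (k + 2)/(k + 4).
Take A(k)=k + 2, B(k)=k + 4, C(k)=1.
Need (k + 2)·f(k+1) − (k + 3)·f(k) = 1.
Degrees (1,1,0) ⇒ d ≤ 1.
Coefficient equations give f(k) = k/2.
Get s_k = R·t_k = -3*k/(2*k + 4) with R(k) = B(k−1)f(k)/C(k) = k*(k + 3)/2.
s_(k+1) − s_k = -3/(k**2 + 5*k + 6) = t_k.
Evaluate: s_(n+1) = 3*(-n - 1)/(2*(n + 3)); subtract s_(2) = -3/4 ⇒ S(n) = 3*(1 - n)/(4*(n + 3)).

S(n) = 3*(1 - n)/(4*(n + 3))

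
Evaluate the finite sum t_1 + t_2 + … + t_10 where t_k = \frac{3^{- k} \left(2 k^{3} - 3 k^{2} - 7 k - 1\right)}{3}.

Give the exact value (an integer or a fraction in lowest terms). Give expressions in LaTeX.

Compute t_(k+1)/t_k: get (2*k**3 + 3*k**2 - 7*k - 9)/(3*(2*k**3 - 3*k**2 - 7*k - 1)).
A = 1/3, B = 1, C = k**3 - 3*k**2/2 - 7*k/2 - 1/2.
Need (1/3)·f(k+1) − (1)·f(k) = k**3 - 3*k**2/2 - 7*k/2 - 1/2.
deg f ≤ 3 (via 0,0,3).
Coefficient equations give f(k) = -3*(k + 1)*(k**2 - k - 1)/2.
R(k) = B(k−1)·f(k)/C(k) = -3*(k + 1)*(k**2 - k - 1)/(2*k**3 - 3*k**2 - 7*k - 1); s_k = R·t_k = (-k**3 + 2*k + 1)/3**k.
Check: Δs_k = (3*k**3 - 4*k - (k + 1)**3)/(3*3**k). ✓
Sum = s_(11) − s_(1); s_(11) = -436/59049, s_(1) = 2/3 ⇒ -39802/59049.

Σ = -39802/59049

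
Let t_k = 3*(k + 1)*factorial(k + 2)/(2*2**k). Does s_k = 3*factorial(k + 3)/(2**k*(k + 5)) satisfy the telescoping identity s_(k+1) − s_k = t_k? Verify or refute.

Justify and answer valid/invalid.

s_(k+1) = 3*factorial(k + 4)/(2*2**k*(k + 6))
s_(k+1) − s_k = 3*(k**2 + 7*k + 8)*factorial(k + 3)/(2*2**k*(k + 5)*(k + 6))
(s_(k+1) − s_k) − t_k = -3*(k**2 + 6*k + 3)*factorial(k + 2)/(2**k*(k + 5)*(k + 6))

Invalid: residual -3*(k**2 + 6*k + 3)*factorial(k + 2)/(2**k*(k + 5)*(k + 6)) ≠ 0.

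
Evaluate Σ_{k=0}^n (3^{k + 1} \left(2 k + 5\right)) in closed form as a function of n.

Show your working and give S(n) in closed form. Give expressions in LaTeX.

S(n) = 9 \cdot 3^{n} n + 18 \cdot 3^{n} - 3

Ratio r(k) = 3*(2*k + 7)/(2*k + 5).
Take A(k)=3, B(k)=1, C(k)=k + 5/2.
Solve (3)·f(k+1) − (1)·f(k) = k + 5/2.
Bound: deg f ≤ 1.
Solving with deg f ≤ 1: f(k) = (k + 1)/2.
Get s_k = R·t_k = 3**(k + 1)*(k + 1) with R(k) = B(k−1)f(k)/C(k) = (k + 1)/(2*k + 5).
Verify: 3**(k + 1)*(2*k + 5) matches t_k.
Evaluate: s_(n+1) = 3**(n + 2)*(n + 2); subtract s_(0) = 3 ⇒ S(n) = 9*3**n*n + 18*3**n - 3.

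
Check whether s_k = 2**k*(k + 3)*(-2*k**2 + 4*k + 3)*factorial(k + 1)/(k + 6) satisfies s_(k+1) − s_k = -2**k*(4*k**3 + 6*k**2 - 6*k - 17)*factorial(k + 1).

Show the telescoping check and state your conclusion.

Invalid: residual 3*2**k*(4*k**4 + 30*k**3 + 28*k**2 - 49*k - 99)*factorial(k + 1)/((k + 6)*(k + 7)) ≠ 0.

s_(k+1) = -2**(k + 1)*(k + 4)*(2*k**2 - 5)*factorial(k + 2)/(k + 7)
s_(k+1) − s_k = -2**k*(4*k**5 + 46*k**4 + 150*k**3 + 73*k**2 - 326*k - 417)*factorial(k + 1)/((k + 6)*(k + 7))
(s_(k+1) − s_k) − t_k = 3*2**k*(4*k**4 + 30*k**3 + 28*k**2 - 49*k - 99)*factorial(k + 1)/((k + 6)*(k + 7))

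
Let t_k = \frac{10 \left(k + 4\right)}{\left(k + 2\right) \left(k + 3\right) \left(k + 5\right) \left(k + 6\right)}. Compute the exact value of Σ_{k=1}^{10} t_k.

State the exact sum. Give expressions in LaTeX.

Σ = 475/1872

The ratio is (k + 2)*(k + 5)**2/((k + 4)**2*(k + 7)).
Take A(k)=k + 2, B(k)=k + 7, C(k)=k**2 + 8*k + 16.
f must satisfy (k + 2)·f(k+1) − (k + 6)·f(k) = k**2 + 8*k + 16.
Degrees (1,1,2) ⇒ d ≤ 4.
A polynomial solution: f(k) = k*(k + 3)*(k + 4)*(k + 7)/20.
So s_k = (B(k−1)f/C)·t_k = (k*(k + 3)*(k + 6)*(k + 7)/(20*(k + 4)))·t_k = k*(k + 7)/(2*(k**2 + 7*k + 10)).
Δs = 10*(k + 4)/(k**4 + 16*k**3 + 91*k**2 + 216*k + 180), as required.
Evaluate s at k=11 and k=1: 99/208 and 2/9; difference 475/1872.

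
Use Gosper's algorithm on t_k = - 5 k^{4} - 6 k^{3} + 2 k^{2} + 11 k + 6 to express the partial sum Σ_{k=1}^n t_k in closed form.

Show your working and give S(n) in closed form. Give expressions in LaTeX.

S(n) = n \left(- n^{4} - 4 n^{3} - 4 n^{2} + 5 n + 12\right)

Ratio r(k) = (5*k**4 + 26*k**3 + 46*k**2 + 23*k - 8)/(5*k**4 + 6*k**3 - 2*k**2 - 11*k - 6).
Take A(k)=1, B(k)=1, C(k)=k**4 + 6*k**3/5 - 2*k**2/5 - 11*k/5 - 6/5.
Key eq: (1)·f(k+1) = (1)·f(k) + (k**4 + 6*k**3/5 - 2*k**2/5 - 11*k/5 - 6/5).
Degrees (0,0,4) ⇒ d ≤ 5.
Solving with deg f ≤ 5: f(k) = k*(k**2 - 2*k - 1)*(k**2 + k + 1)/5.
R(k) = B(k−1)·f(k)/C(k) = k*(k**2 - 2*k - 1)*(k**2 + k + 1)/(5*k**4 + 6*k**3 - 2*k**2 - 11*k - 6); s_k = R·t_k = k*(-k**4 + k**3 + 2*k**2 + 3*k + 1).
Check: Δs_k = -5*k**4 - 6*k**3 + 2*k**2 + 11*k + 6. ✓
Σ_(k=1)^n t_k = s_(n+1) − s_(1) = (-n**5 - 4*n**4 - 4*n**3 + 5*n**2 + 12*n + 6) − (6), i.e. n*(-n**4 - 4*n**3 - 4*n**2 + 5*n + 12).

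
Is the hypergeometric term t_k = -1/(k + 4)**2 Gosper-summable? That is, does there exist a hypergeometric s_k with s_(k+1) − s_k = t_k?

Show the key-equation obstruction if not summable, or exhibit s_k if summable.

The ratio is (k + 4)**2/(k + 5)**2.
Take A(k)=k**2 + 8*k + 16, B(k)=k**2 + 10*k + 25, C(k)=1.
Set up (k**2 + 8*k + 16)·f(k+1) − (k**2 + 8*k + 16)·f(k) − (1) = 0.
From deg A=2, deg B=2, deg C=0: d=0.
Write f(k) = c0. Then LHS − RHS = -1, requiring -1 = 0: contradictory. No certificate.

No — key equation has no polynomial f.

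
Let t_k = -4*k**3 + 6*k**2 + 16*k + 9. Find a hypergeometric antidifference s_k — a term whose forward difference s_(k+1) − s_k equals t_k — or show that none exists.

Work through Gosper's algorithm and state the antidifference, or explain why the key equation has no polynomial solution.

Step 1: r(k) = (4*k**3 + 6*k**2 - 16*k - 27)/(4*k**3 - 6*k**2 - 16*k - 9).
Take A(k)=1, B(k)=1, C(k)=k**3 - 3*k**2/2 - 4*k - 9/4.
Key eq: (1)·f(k+1) = (1)·f(k) + (k**3 - 3*k**2/2 - 4*k - 9/4).
From deg A=0, deg B=0, deg C=3: d=4.
A polynomial solution: f(k) = k*(k**3 - 4*k**2 - 4*k - 2)/4.
Then R = B(k−1)f/C = k*(k**3 - 4*k**2 - 4*k - 2)/(4*k**3 - 6*k**2 - 16*k - 9), so s_k = R(k)·t_k = k*(-k**3 + 4*k**2 + 4*k + 2).
s_(k+1) − s_k = -4*k**3 + 6*k**2 + 16*k + 9 = t_k.

s_k = k*(-k**3 + 4*k**2 + 4*k + 2)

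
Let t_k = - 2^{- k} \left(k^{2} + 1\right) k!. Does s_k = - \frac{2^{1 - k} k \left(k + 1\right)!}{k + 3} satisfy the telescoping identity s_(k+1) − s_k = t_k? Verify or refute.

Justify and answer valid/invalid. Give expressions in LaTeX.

Invalid: residual \frac{2^{1 - k} \left(k^{3} + 3 k^{2} - k + 3\right) k!}{\left(k + 3\right) \left(k + 4\right)} ≠ 0.

s_(k+1) = -(k + 1)*factorial(k + 2)/(2**k*(k + 4))
s_(k+1) − s_k = -(k**3 + 4*k**2 + 3*k + 6)*factorial(k + 1)/(2**k*(k + 3)*(k + 4))
(s_(k+1) − s_k) − t_k = 2**(1 - k)*(k**3 + 3*k**2 - k + 3)*factorial(k)/((k + 3)*(k + 4))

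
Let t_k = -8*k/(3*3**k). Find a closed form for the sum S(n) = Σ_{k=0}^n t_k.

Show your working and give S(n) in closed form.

Step 1: r(k) = (k + 1)/(3*k).
Gosper form: A/B · C(k+1)/C(k) with A=1/3, B=1, C=k.
Solve (1/3)·f(k+1) − (1)·f(k) = k.
deg f ≤ 1 (via 0,0,1).
A polynomial solution: f(k) = -3*(2*k + 1)/4.
Get s_k = R·t_k = 2*(2*k + 1)/3**k with R(k) = B(k−1)f(k)/C(k) = -3*(2*k + 1)/(4*k).
s_(k+1) − s_k = -8*k/(3*3**k) = t_k.
Telescope: S(n) = s_(n+1) − s_(0) = 2*3**(-n - 1)*(2*n + 3) − (2) = 2*(-3*3**n + 2*n + 3)/(3*3**n).

S(n) = 2*(-3*3**n + 2*n + 3)/(3*3**n)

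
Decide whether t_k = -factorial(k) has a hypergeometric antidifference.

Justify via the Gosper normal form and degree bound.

No — t_k has no hypergeometric antidifference.

Compute t_(k+1)/t_k: get k + 1.
Factor: A=k + 1; B=1; C=1.
f must satisfy (k + 1)·f(k+1) − (1)·f(k) = 1.
Degrees (1,0,0) ⇒ d ≤ -1.
deg f ≤ -1 is impossible — no certificate.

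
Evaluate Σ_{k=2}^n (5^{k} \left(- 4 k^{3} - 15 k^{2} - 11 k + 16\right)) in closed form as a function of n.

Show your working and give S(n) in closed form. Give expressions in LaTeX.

S(n) = - 5 \cdot 5^{n} n^{3} - 15 \cdot 5^{n} n^{2} - 10 \cdot 5^{n} n + 20 \cdot 5^{n} + 50

Ratio r(k) = 5*(4*k**3 + 27*k**2 + 53*k + 14)/(4*k**3 + 15*k**2 + 11*k - 16).
Normal form (A,B,C) = (5, 1, k**3 + 15*k**2/4 + 11*k/4 - 4).
Solve (5)·f(k+1) − (1)·f(k) = k**3 + 15*k**2/4 + 11*k/4 - 4.
deg f ≤ 3 (via 0,0,3).
Coefficient equations give f(k) = (k**3 - k - 4)/4.
Certificate R = B(k−1)f/C = (k**3 - k - 4)/(4*k**3 + 15*k**2 + 11*k - 16) gives s_k = 5**k*(-k**3 + k + 4).
Δs = 5**k*(k**3 + 4*k - 5*(k + 1)**3 + 21), as required.
Telescope: S(n) = s_(n+1) − s_(2) = 5**(n + 1)*(-n**3 - 3*n**2 - 2*n + 4) − (-50) = -5*5**n*n**3 - 15*5**n*n**2 - 10*5**n*n + 20*5**n + 50.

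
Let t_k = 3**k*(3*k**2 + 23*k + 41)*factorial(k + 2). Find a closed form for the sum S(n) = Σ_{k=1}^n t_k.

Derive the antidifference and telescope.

Ratio r(k) = 3*(3*k**3 + 38*k**2 + 154*k + 201)/(3*k**2 + 23*k + 41).
A = 3*k + 9, B = 1, C = k**2 + 23*k/3 + 41/3.
Need (3*k + 9)·f(k+1) − (1)·f(k) = k**2 + 23*k/3 + 41/3.
From deg A=1, deg B=0, deg C=2: d=1.
Solve for f: f(k) = (k + 4)/3 (degree 1 ≤ 1).
R(k) = B(k−1)·f(k)/C(k) = (k + 4)/(3*k**2 + 23*k + 41); s_k = R·t_k = 3**k*(k + 4)*factorial(k + 2).
s_(k+1) − s_k = 3**k*(3*k**2 + 23*k + 41)*factorial(k + 2) = t_k.
Telescope: S(n) = s_(n+1) − s_(1) = 3**(n + 1)*(n + 5)*factorial(n + 3) − (90) = 3*3**n*n*factorial(n + 3) + 15*3**n*factorial(n + 3) - 90.

S(n) = 3*3**n*n*factorial(n + 3) + 15*3**n*factorial(n + 3) - 90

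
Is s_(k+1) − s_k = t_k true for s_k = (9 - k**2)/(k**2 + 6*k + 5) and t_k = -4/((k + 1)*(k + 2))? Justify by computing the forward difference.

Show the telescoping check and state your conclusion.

s_(k+1) = (9 - (k + 1)**2)/(6*k + (k + 1)**2 + 11)
s_(k+1) − s_k = 2*(-3*k**2 - 17*k - 34)/(k**4 + 14*k**3 + 65*k**2 + 112*k + 60)
(s_(k+1) − s_k) − t_k = 2*(-k**2 + 5*k + 26)/(k**4 + 14*k**3 + 65*k**2 + 112*k + 60)

Invalid: residual 2*(-k**2 + 5*k + 26)/(k**4 + 14*k**3 + 65*k**2 + 112*k + 60) ≠ 0.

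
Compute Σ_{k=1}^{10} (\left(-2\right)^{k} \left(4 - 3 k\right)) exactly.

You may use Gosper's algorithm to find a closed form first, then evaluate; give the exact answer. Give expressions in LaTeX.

Σ = -18434

Ratio r(k) = 2*(1 - 3*k)/(3*k - 4).
Normal form (A,B,C) = (-2, 1, k - 4/3).
Set up (-2)·f(k+1) − (1)·f(k) − (k - 4/3) = 0.
deg f ≤ 1 (via 0,0,1).
A polynomial solution: f(k) = -(k - 2)/3.
Certificate R = B(k−1)f/C = -(k - 2)/(3*k - 4) gives s_k = (-2)**k*(k - 2).
Verify: (-2)**k*(4 - 3*k) matches t_k.
Sum = s_(11) − s_(1); s_(11) = -18432, s_(1) = 2 ⇒ -18434.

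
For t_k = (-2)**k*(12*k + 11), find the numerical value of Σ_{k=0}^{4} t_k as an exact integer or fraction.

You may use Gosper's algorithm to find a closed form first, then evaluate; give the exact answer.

Σ = 673

Ratio r(k) = 2*(-12*k - 23)/(12*k + 11).
Normal form (A,B,C) = (-2, 1, k + 11/12).
f must satisfy (-2)·f(k+1) − (1)·f(k) = k + 11/12.
From deg A=0, deg B=0, deg C=1: d=1.
A polynomial solution: f(k) = -(4*k + 1)/12.
So s_k = (B(k−1)f/C)·t_k = (-(4*k + 1)/(12*k + 11))·t_k = (-2)**k*(-4*k - 1).
Check: Δs_k = (-2)**k*(12*k + 11). ✓
Evaluate s at k=5 and k=0: 672 and -1; difference 673.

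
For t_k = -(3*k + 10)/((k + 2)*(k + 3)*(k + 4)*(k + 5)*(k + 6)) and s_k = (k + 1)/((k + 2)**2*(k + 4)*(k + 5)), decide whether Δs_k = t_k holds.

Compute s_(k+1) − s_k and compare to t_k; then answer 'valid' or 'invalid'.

Invalid: residual (4*k**2 + 25*k + 38)/(k**7 + 25*k**6 + 261*k**5 + 1475*k**4 + 4874*k**3 + 9420*k**2 + 9864*k + 4320) ≠ 0.

s_(k+1) = (k + 2)/((k + 3)**2*(k + 5)*(k + 6))
s_(k+1) − s_k = (-(k + 1)*(k + 3)**2*(k + 6) + (k + 2)**3*(k + 4))/((k + 2)**2*(k + 3)**2*(k + 4)*(k + 5)*(k + 6))
(s_(k+1) − s_k) − t_k = (4*k**2 + 25*k + 38)/(k**7 + 25*k**6 + 261*k**5 + 1475*k**4 + 4874*k**3 + 9420*k**2 + 9864*k + 4320)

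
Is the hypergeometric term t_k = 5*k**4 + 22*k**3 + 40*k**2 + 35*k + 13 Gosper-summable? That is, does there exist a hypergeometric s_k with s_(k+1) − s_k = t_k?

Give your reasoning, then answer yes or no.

r(k) = (5*k**4 + 42*k**3 + 136*k**2 + 201*k + 115)/(5*k**4 + 22*k**3 + 40*k**2 + 35*k + 13) after simplifying.
Factor: A=1; B=1; C=k**4 + 22*k**3/5 + 8*k**2 + 7*k + 13/5.
f must satisfy (1)·f(k+1) − (1)·f(k) = k**4 + 22*k**3/5 + 8*k**2 + 7*k + 13/5.
Bound: deg f ≤ 5.
Solving with deg f ≤ 5: f(k) = k*(k**4 + 3*k**3 + 4*k**2 + 3*k + 2)/5.
So s_k = (B(k−1)f/C)·t_k = (k*(k**4 + 3*k**3 + 4*k**2 + 3*k + 2)/(5*k**4 + 22*k**3 + 40*k**2 + 35*k + 13))·t_k = k*(k**4 + 3*k**3 + 4*k**2 + 3*k + 2).
s_(k+1) − s_k = 5*k**4 + 22*k**3 + 40*k**2 + 35*k + 13 = t_k.

Yes. s_k = k*(k**4 + 3*k**3 + 4*k**2 + 3*k + 2).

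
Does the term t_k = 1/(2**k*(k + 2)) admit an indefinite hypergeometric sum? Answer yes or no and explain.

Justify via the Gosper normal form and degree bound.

r(k) = (k + 2)/(2*(k + 3)) after simplifying.
Take A(k)=k/2 + 1, B(k)=k + 3, C(k)=1.
Set up (k/2 + 1)·f(k+1) − (k + 2)·f(k) − (1) = 0.
From deg A=1, deg B=1, deg C=0: d=-1.
d = -1 < 0 ⇒ no nonzero polynomial f; not summable.

No — key equation has no polynomial f.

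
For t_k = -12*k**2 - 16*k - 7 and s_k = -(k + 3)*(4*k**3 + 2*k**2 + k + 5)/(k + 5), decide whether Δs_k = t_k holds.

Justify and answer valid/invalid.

s_(k+1) = -(k + 4)*(k + 4*(k + 1)**3 + 2*(k + 1)**2 + 6)/(k + 6)
s_(k+1) − s_k = (-12*k**4 - 132*k**3 - 395*k**2 - 385*k - 150)/(k**2 + 11*k + 30)
(s_(k+1) − s_k) − t_k = 4*(4*k**3 + 37*k**2 + 43*k + 15)/(k**2 + 11*k + 30)

Invalid: residual 4*(4*k**3 + 37*k**2 + 43*k + 15)/(k**2 + 11*k + 30) ≠ 0.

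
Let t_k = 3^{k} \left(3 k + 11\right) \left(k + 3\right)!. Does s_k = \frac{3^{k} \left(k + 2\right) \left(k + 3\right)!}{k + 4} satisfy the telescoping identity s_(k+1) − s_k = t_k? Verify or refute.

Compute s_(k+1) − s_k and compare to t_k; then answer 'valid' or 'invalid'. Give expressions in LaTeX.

s_(k+1) = 3**(k + 1)*(k + 3)*factorial(k + 4)/(k + 5)
s_(k+1) − s_k = 3**k*(3*k**3 + 32*k**2 + 113*k + 134)*factorial(k + 3)/((k + 4)*(k + 5))
(s_(k+1) − s_k) − t_k = -2*3**k*(3*k**2 + 23*k + 43)*factorial(k + 3)/((k + 4)*(k + 5))

Invalid: residual - \frac{2 \cdot 3^{k} \left(3 k^{2} + 23 k + 43\right) \left(k + 3\right)!}{\left(k + 4\right) \left(k + 5\right)} ≠ 0.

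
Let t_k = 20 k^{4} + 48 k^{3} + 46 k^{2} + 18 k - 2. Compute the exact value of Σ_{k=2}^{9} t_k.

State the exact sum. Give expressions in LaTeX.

r(k) = (10*k**4 + 64*k**3 + 155*k**2 + 167*k + 65)/(10*k**4 + 24*k**3 + 23*k**2 + 9*k - 1) after simplifying.
So A=1 and B=1, with C=k**4 + 12*k**3/5 + 23*k**2/10 + 9*k/10 - 1/10.
Key eq: (1)·f(k+1) = (1)·f(k) + (k**4 + 12*k**3/5 + 23*k**2/10 + 9*k/10 - 1/10).
Degrees (0,0,4) ⇒ d ≤ 5.
Solving with deg f ≤ 5: f(k) = k*(2*k**4 + k**3 - k**2 - k - 2)/10.
So s_k = (B(k−1)f/C)·t_k = (k*(2*k**4 + k**3 - k**2 - k - 2)/(10*k**4 + 24*k**3 + 23*k**2 + 9*k - 1))·t_k = 2*k*(2*k**4 + k**3 - k**2 - k - 2).
Verify: 20*k**4 + 48*k**3 + 46*k**2 + 18*k - 2 matches t_k.
Sum = s_(10) − s_(2); s_(10) = 417760, s_(2) = 128 ⇒ 417632.

Σ = 417632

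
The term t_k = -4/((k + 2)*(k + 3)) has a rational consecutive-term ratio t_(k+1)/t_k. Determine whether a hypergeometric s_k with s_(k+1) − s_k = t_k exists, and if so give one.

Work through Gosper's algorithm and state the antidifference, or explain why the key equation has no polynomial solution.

Ratio r(k) = (k + 2)/(k + 4).
Factor: A=k + 2; B=k + 4; C=1.
Solve (k + 2)·f(k+1) − (k + 3)·f(k) = 1.
Bound: deg f ≤ 1.
Solve for f: f(k) = k/2 (degree 1 ≤ 1).
R(k) = B(k−1)·f(k)/C(k) = k*(k + 3)/2; s_k = R·t_k = -2*k/(k + 2).
Check: Δs_k = -4/(k**2 + 5*k + 6). ✓

s_k = -2*k/(k + 2)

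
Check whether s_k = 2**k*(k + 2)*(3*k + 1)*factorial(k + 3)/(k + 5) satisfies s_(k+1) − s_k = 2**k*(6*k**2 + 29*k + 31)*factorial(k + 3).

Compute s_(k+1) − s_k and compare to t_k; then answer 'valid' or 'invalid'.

s_(k+1) = 2**(k + 1)*(k + 3)*(3*k + 4)*factorial(k + 4)/(k + 6)
s_(k+1) − s_k = 2**k*(6*k**4 + 77*k**3 + 353*k**2 + 692*k + 468)*factorial(k + 3)/((k + 5)*(k + 6))
(s_(k+1) − s_k) − t_k = -3*2**k*(6*k**3 + 59*k**2 + 173*k + 154)*factorial(k + 3)/((k + 5)*(k + 6))

Invalid: residual -3*2**k*(6*k**3 + 59*k**2 + 173*k + 154)*factorial(k + 3)/((k + 5)*(k + 6)) ≠ 0.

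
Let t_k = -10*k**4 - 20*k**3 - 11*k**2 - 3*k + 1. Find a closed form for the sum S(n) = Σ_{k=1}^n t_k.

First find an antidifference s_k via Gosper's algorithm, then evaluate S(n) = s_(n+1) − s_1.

Ratio r(k) = (10*k**4 + 60*k**3 + 131*k**2 + 125*k + 43)/(10*k**4 + 20*k**3 + 11*k**2 + 3*k - 1).
Normal form (A,B,C) = (1, 1, k**4 + 2*k**3 + 11*k**2/10 + 3*k/10 - 1/10).
f must satisfy (1)·f(k+1) − (1)·f(k) = k**4 + 2*k**3 + 11*k**2/10 + 3*k/10 - 1/10.
Degrees (0,0,4) ⇒ d ≤ 5.
Coefficient equations give f(k) = k*(2*k**4 - 3*k**2 + k - 1)/10.
Certificate R = B(k−1)f/C = k*(2*k**4 - 3*k**2 + k - 1)/(10*k**4 + 20*k**3 + 11*k**2 + 3*k - 1) gives s_k = k*(-2*k**4 + 3*k**2 - k + 1).
Δs = -10*k**4 - 20*k**3 - 11*k**2 - 3*k + 1, as required.
s_(n+1) = -2*n**5 - 10*n**4 - 17*n**3 - 12*n**2 - 2*n + 1 and s_(1) = 1, so S(n) = n*(-2*n**4 - 10*n**3 - 17*n**2 - 12*n - 2).

S(n) = n*(-2*n**4 - 10*n**3 - 17*n**2 - 12*n - 2)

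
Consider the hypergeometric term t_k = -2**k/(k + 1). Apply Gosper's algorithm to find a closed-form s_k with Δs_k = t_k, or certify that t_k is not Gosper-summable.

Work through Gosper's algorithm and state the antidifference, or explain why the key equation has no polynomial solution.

no hypergeometric antidifference exists

Ratio r(k) = 2*(k + 1)/(k + 2).
A = 2*k + 2, B = k + 2, C = 1.
Key eq: (2*k + 2)·f(k+1) = (k + 1)·f(k) + (1).
d = -1 from the (1,1,0) case.
deg f ≤ -1 is impossible — no certificate.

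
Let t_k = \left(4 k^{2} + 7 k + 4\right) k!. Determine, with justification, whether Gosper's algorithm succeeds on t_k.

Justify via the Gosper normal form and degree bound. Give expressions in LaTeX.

Compute t_(k+1)/t_k: get (k + 1)*(7*k + 4*(k + 1)**2 + 11)/(4*k**2 + 7*k + 4).
Factor: A=k + 1; B=1; C=k**2 + 7*k/4 + 1.
f must satisfy (k + 1)·f(k+1) − (1)·f(k) = k**2 + 7*k/4 + 1.
d = 1 from the (1,0,2) case.
Solve for f: f(k) = (4*k + 3)/4 (degree 1 ≤ 1).
Certificate R = B(k−1)f/C = (4*k + 3)/(4*k**2 + 7*k + 4) gives s_k = (4*k + 3)*factorial(k).
Verify: (4*k**2 + 7*k + 4)*factorial(k) matches t_k.

Yes. s_k = \left(4 k + 3\right) k!.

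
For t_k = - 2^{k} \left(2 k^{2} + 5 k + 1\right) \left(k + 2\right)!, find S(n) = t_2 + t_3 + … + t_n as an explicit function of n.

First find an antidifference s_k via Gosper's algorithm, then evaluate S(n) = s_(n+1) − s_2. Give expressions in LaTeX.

The ratio is 2*(2*k**3 + 15*k**2 + 35*k + 24)/(2*k**2 + 5*k + 1).
Normal form (A,B,C) = (2*k + 6, 1, k**2 + 5*k/2 + 1/2).
f must satisfy (2*k + 6)·f(k+1) − (1)·f(k) = k**2 + 5*k/2 + 1/2.
From deg A=1, deg B=0, deg C=2: d=1.
Solve for f: f(k) = (k - 1)/2 (degree 1 ≤ 1).
Get s_k = R·t_k = -2**k*(k - 1)*factorial(k + 2) with R(k) = B(k−1)f(k)/C(k) = (k - 1)/(2*k**2 + 5*k + 1).
s_(k+1) − s_k = -2**k*(2*k**2 + 5*k + 1)*factorial(k + 2) = t_k.
s_(n+1) = -2**(n + 1)*n*factorial(n + 3) and s_(2) = -96, so S(n) = -2*2**n*n*factorial(n + 3) + 96.

S(n) = - 2 \cdot 2^{n} n \left(n + 3\right)! + 96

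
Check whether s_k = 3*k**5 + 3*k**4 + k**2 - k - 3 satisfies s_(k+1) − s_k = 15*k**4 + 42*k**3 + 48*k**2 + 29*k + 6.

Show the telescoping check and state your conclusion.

s_(k+1) = -k + 3*(k + 1)**5 + 3*(k + 1)**4 + (k + 1)**2 - 4
s_(k+1) − s_k = 15*k**4 + 42*k**3 + 48*k**2 + 29*k + 6
(s_(k+1) − s_k) − t_k = 0

Valid: the claim telescopes to t_k.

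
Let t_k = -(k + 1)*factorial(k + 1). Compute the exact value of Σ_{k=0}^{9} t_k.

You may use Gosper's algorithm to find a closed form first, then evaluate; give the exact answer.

Σ = -39916799

r(k) = (k + 2)**2/(k + 1) after simplifying.
Take A(k)=k + 2, B(k)=1, C(k)=k + 1.
Set up (k + 2)·f(k+1) − (1)·f(k) − (k + 1) = 0.
d = 0 from the (1,0,1) case.
Solve for f: f(k) = 1 (degree 0 ≤ 0).
R(k) = B(k−1)·f(k)/C(k) = 1/(k + 1); s_k = R·t_k = -factorial(k + 1).
Verify: -(k + 1)*factorial(k + 1) matches t_k.
Sum = s_(10) − s_(0); s_(10) = -39916800, s_(0) = -1 ⇒ -39916799.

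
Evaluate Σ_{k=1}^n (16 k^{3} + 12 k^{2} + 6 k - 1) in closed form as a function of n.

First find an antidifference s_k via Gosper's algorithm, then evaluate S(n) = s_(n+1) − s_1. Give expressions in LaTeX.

Step 1: r(k) = (16*k**3 + 60*k**2 + 78*k + 33)/(16*k**3 + 12*k**2 + 6*k - 1).
Normal form (A,B,C) = (1, 1, k**3 + 3*k**2/4 + 3*k/8 - 1/16).
Set up (1)·f(k+1) − (1)·f(k) − (k**3 + 3*k**2/4 + 3*k/8 - 1/16) = 0.
From deg A=0, deg B=0, deg C=3: d=4.
Match coefficients ⇒ f(k) = k*(4*k**3 - 4*k**2 + k - 2)/16.
Certificate R = B(k−1)f/C = k*(4*k**3 - 4*k**2 + k - 2)/(16*k**3 + 12*k**2 + 6*k - 1) gives s_k = k*(4*k**3 - 4*k**2 + k - 2).
s_(k+1) − s_k = 16*k**3 + 12*k**2 + 6*k - 1 = t_k.
Σ_(k=1)^n t_k = s_(n+1) − s_(1) = (4*n**4 + 12*n**3 + 13*n**2 + 4*n - 1) − (-1), i.e. n*(4*n**3 + 12*n**2 + 13*n + 4).

S(n) = n \left(4 n^{3} + 12 n^{2} + 13 n + 4\right)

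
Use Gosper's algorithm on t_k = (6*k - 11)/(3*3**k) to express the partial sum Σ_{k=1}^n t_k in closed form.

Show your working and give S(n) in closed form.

S(n) = 3**(-n - 1)*(-3**n - 3*n + 1)

Step 1: r(k) = (6*k - 5)/(3*(6*k - 11)).
A = 1/3, B = 1, C = k - 11/6.
Set up (1/3)·f(k+1) − (1)·f(k) − (k - 11/6) = 0.
Degrees (0,0,1) ⇒ d ≤ 1.
Match coefficients ⇒ f(k) = -(3*k - 4)/2.
Get s_k = R·t_k = (4 - 3*k)/3**k with R(k) = B(k−1)f(k)/C(k) = -3*(3*k - 4)/(6*k - 11).
s_(k+1) − s_k = (6*k - 11)/(3*3**k) = t_k.
Telescope: S(n) = s_(n+1) − s_(1) = 3**(-n - 1)*(1 - 3*n) − (1/3) = 3**(-n - 1)*(-3**n - 3*n + 1).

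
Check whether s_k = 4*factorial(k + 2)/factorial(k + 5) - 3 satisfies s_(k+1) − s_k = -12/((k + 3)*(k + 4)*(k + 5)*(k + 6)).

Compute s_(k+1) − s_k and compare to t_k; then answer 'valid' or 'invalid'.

valid (s_(k+1) − s_k reduces to t_k)

s_(k+1) = 4*factorial(k + 3)/factorial(k + 6) - 3
s_(k+1) − s_k = -12/((k + 3)*(k + 4)*(k + 5)*(k + 6))
(s_(k+1) − s_k) − t_k = 0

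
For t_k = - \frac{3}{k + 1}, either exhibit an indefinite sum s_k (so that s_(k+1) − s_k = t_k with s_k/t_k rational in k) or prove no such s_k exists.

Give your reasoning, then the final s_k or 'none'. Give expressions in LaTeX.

Compute t_(k+1)/t_k: get (k + 1)/(k + 2).
A = k + 1, B = k + 2, C = 1.
f must satisfy (k + 1)·f(k+1) − (k + 1)·f(k) = 1.
From deg A=1, deg B=1, deg C=0: d=0.
f = c0 ⇒ A·f(k+1) − B(k−1)·f(k) − C = -1. The system {-1 = 0} is inconsistent; no antidifference.

none — t_k is not Gosper-summable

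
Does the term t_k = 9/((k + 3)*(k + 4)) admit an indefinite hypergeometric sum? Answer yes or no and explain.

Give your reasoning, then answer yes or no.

Yes. s_k = 3*k/(k + 3).

Compute t_(k+1)/t_k: get (k + 3)/(k + 5).
Gosper form: A/B · C(k+1)/C(k) with A=k + 3, B=k + 5, C=1.
Need (k + 3)·f(k+1) − (k + 4)·f(k) = 1.
d = 1 from the (1,1,0) case.
A polynomial solution: f(k) = k/3.
Then R = B(k−1)f/C = k*(k + 4)/3, so s_k = R(k)·t_k = 3*k/(k + 3).
Verify: 9/(k**2 + 7*k + 12) matches t_k.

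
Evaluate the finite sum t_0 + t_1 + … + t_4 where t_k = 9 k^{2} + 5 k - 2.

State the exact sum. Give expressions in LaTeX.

Ratio r(k) = (9*k**2 + 23*k + 12)/(9*k**2 + 5*k - 2).
Factor: A=1; B=1; C=k**2 + 5*k/9 - 2/9.
Need (1)·f(k+1) − (1)·f(k) = k**2 + 5*k/9 - 2/9.
deg f ≤ 3 (via 0,0,2).
A polynomial solution: f(k) = k*(3*k**2 - 2*k - 3)/9.
Then R = B(k−1)f/C = k*(3*k**2 - 2*k - 3)/(9*k**2 + 5*k - 2), so s_k = R(k)·t_k = k*(3*k**2 - 2*k - 3).
Verify: 9*k**2 + 5*k - 2 matches t_k.
Σ_(k=0)^(4) t_k = s_(5) − s_(0) = 310 − (0) = 310.

Σ = 310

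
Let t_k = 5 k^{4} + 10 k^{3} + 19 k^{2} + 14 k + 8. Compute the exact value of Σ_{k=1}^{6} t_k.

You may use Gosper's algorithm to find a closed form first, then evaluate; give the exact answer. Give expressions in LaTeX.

Σ = 17856

Step 1: r(k) = (5*k**4 + 30*k**3 + 79*k**2 + 102*k + 56)/(5*k**4 + 10*k**3 + 19*k**2 + 14*k + 8).
Gosper form: A/B · C(k+1)/C(k) with A=1, B=1, C=k**4 + 2*k**3 + 19*k**2/5 + 14*k/5 + 8/5.
Need (1)·f(k+1) − (1)·f(k) = k**4 + 2*k**3 + 19*k**2/5 + 14*k/5 + 8/5.
From deg A=0, deg B=0, deg C=4: d=5.
Solving with deg f ≤ 5: f(k) = k*(k**2 - k + 2)*(k**2 + k + 2)/5.
Get s_k = R·t_k = k*(k**4 + 3*k**2 + 4) with R(k) = B(k−1)f(k)/C(k) = k*(k**2 - k + 2)/(5*k**2 + 5*k + 4).
s_(k+1) − s_k = 5*k**4 + 10*k**3 + 19*k**2 + 14*k + 8 = t_k.
Sum = s_(7) − s_(1); s_(7) = 17864, s_(1) = 8 ⇒ 17856.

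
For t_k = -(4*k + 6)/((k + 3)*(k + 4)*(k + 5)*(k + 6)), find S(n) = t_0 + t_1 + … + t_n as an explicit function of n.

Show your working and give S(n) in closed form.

S(n) = (-n**3 - 15*n**2 - 44*n - 30)/(15*(n**3 + 15*n**2 + 74*n + 120))

r(k) = (k + 3)*(2*k + 5)/((k + 7)*(2*k + 3)) after simplifying.
Take A(k)=k + 3, B(k)=k + 7, C(k)=k + 3/2.
f must satisfy (k + 3)·f(k+1) − (k + 6)·f(k) = k + 3/2.
Degrees (1,1,1) ⇒ d ≤ 3.
Solving with deg f ≤ 3: f(k) = k*(k**2 + 12*k + 17)/60.
Then R = B(k−1)f/C = k*(k + 6)*(k**2 + 12*k + 17)/(30*(2*k + 3)), so s_k = R(k)·t_k = -k*(k**2 + 12*k + 17)/(15*(k + 3)*(k + 4)*(k + 5)).
Verify: 2*(-2*k - 3)/(k**4 + 18*k**3 + 119*k**2 + 342*k + 360) matches t_k.
Telescope: S(n) = s_(n+1) − s_(0) = (-n**3 - 15*n**2 - 44*n - 30)/(15*(n**3 + 15*n**2 + 74*n + 120)) − (0) = (-n**3 - 15*n**2 - 44*n - 30)/(15*(n**3 + 15*n**2 + 74*n + 120)).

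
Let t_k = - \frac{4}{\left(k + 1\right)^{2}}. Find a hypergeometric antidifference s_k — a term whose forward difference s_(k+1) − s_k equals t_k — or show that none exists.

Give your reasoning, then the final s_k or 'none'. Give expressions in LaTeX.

Ratio r(k) = (k + 1)**2/(k + 2)**2.
Normal form (A,B,C) = (k**2 + 2*k + 1, k**2 + 4*k + 4, 1).
Need (k**2 + 2*k + 1)·f(k+1) − (k**2 + 2*k + 1)·f(k) = 1.
Degrees (2,2,0) ⇒ d ≤ 0.
f = c0 ⇒ A·f(k+1) − B(k−1)·f(k) − C = -1. The system {-1 = 0} is inconsistent; no antidifference.

not Gosper-summable; s_k does not exist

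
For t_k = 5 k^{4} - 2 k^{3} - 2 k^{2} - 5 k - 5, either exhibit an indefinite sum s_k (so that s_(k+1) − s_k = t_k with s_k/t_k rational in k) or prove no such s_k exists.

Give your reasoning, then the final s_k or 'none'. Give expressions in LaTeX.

s_k = k \left(k^{4} - 3 k^{3} + 2 k^{2} - 2 k - 3\right)

r(k) = (5*k**4 + 18*k**3 + 22*k**2 + 5*k - 9)/(5*k**4 - 2*k**3 - 2*k**2 - 5*k - 5) after simplifying.
Normal form (A,B,C) = (1, 1, k**4 - 2*k**3/5 - 2*k**2/5 - k - 1).
Key eq: (1)·f(k+1) = (1)·f(k) + (k**4 - 2*k**3/5 - 2*k**2/5 - k - 1).
Degrees (0,0,4) ⇒ d ≤ 5.
A polynomial solution: f(k) = k*(k**4 - 3*k**3 + 2*k**2 - 2*k - 3)/5.
R(k) = B(k−1)·f(k)/C(k) = k*(k**4 - 3*k**3 + 2*k**2 - 2*k - 3)/(5*k**4 - 2*k**3 - 2*k**2 - 5*k - 5); s_k = R·t_k = k*(k**4 - 3*k**3 + 2*k**2 - 2*k - 3).
Verify: 5*k**4 - 2*k**3 - 2*k**2 - 5*k - 5 matches t_k.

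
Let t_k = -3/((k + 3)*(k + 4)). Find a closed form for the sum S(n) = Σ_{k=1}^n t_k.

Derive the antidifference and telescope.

S(n) = -3*n/(4*n + 16)

r(k) = (k + 3)/(k + 5) after simplifying.
Factor: A=k + 3; B=k + 5; C=1.
Set up (k + 3)·f(k+1) − (k + 4)·f(k) − (1) = 0.
Degrees (1,1,0) ⇒ d ≤ 1.
Solve for f: f(k) = k/3 (degree 1 ≤ 1).
Then R = B(k−1)f/C = k*(k + 4)/3, so s_k = R(k)·t_k = -k/(k + 3).
Δs = -3/(k**2 + 7*k + 12), as required.
Telescope: S(n) = s_(n+1) − s_(1) = (-n - 1)/(n + 4) − (-1/4) = -3*n/(4*n + 16).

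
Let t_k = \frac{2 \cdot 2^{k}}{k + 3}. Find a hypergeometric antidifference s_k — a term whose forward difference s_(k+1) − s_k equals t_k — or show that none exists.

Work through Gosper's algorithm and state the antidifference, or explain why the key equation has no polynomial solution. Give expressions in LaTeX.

r(k) = 2*(k + 3)/(k + 4) after simplifying.
Take A(k)=2*k + 6, B(k)=k + 4, C(k)=1.
Need (2*k + 6)·f(k+1) − (k + 3)·f(k) = 1.
Bound: deg f ≤ -1.
Bound -1 < 0, so the key equation has no polynomial solution.

none — t_k is not Gosper-summable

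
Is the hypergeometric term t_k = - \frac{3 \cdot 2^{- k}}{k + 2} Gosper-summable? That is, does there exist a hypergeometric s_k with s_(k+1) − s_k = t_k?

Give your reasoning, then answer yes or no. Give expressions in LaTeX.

No — key equation has no polynomial f.

The ratio is (k + 2)/(2*(k + 3)).
Take A(k)=k/2 + 1, B(k)=k + 3, C(k)=1.
Key eq: (k/2 + 1)·f(k+1) = (k + 2)·f(k) + (1).
deg f ≤ -1 (via 1,1,0).
deg f ≤ -1 is impossible — no certificate.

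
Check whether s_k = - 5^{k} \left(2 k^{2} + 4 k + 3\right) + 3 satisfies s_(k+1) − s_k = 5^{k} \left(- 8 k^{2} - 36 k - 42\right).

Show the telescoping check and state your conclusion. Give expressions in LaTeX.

valid; difference matches t_k

s_(k+1) = -5*5**k*(4*k + 2*(k + 1)**2 + 7) + 3
s_(k+1) − s_k = 5**k*(-8*k**2 - 36*k - 42)
(s_(k+1) − s_k) − t_k = 0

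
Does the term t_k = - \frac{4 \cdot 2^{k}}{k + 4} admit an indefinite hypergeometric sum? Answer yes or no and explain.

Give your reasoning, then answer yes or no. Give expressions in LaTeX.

Compute t_(k+1)/t_k: get 2*(k + 4)/(k + 5).
Take A(k)=2*k + 8, B(k)=k + 5, C(k)=1.
Solve (2*k + 8)·f(k+1) − (k + 4)·f(k) = 1.
Degrees (1,1,0) ⇒ d ≤ -1.
Bound -1 < 0, so the key equation has no polynomial solution.

No — t_k has no hypergeometric antidifference.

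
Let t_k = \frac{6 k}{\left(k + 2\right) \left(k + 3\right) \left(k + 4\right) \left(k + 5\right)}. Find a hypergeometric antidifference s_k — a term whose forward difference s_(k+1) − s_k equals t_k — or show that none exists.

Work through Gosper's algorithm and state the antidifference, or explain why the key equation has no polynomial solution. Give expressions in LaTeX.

t_(k+1)/t_k = (k + 1)*(k + 2)/(k*(k + 6)).
Factor: A=k + 2; B=k + 6; C=k.
f must satisfy (k + 2)·f(k+1) − (k + 5)·f(k) = k.
Bound: deg f ≤ 3.
Match coefficients ⇒ f(k) = k*(k - 1)*(k + 10)/72.
Then R = B(k−1)f/C = (k - 1)*(k + 5)*(k + 10)/72, so s_k = R(k)·t_k = k*(k**2 + 9*k - 10)/(12*(k + 2)*(k + 3)*(k + 4)).
Check: Δs_k = 6*k/(k**4 + 14*k**3 + 71*k**2 + 154*k + 120). ✓

s_k = \frac{k \left(k^{2} + 9 k - 10\right)}{12 \left(k + 2\right) \left(k + 3\right) \left(k + 4\right)}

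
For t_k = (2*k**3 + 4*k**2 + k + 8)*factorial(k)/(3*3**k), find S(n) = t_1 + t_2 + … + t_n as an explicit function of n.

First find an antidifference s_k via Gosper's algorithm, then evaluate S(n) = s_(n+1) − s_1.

Ratio r(k) = (k + 1)*(k + 2*(k + 1)**3 + 4*(k + 1)**2 + 9)/(3*(2*k**3 + 4*k**2 + k + 8)).
Gosper form: A/B · C(k+1)/C(k) with A=k/3 + 1/3, B=1, C=k**3 + 2*k**2 + k/2 + 4.
Set up (k/3 + 1/3)·f(k+1) − (1)·f(k) − (k**3 + 2*k**2 + k/2 + 4) = 0.
Bound: deg f ≤ 2.
A polynomial solution: f(k) = 3*(2*k**2 + 4*k - 1)/2.
R(k) = B(k−1)·f(k)/C(k) = 3*(2*k**2 + 4*k - 1)/(2*k**3 + 4*k**2 + k + 8); s_k = R·t_k = (2*k**2 + 4*k - 1)*factorial(k)/3**k.
Δs = (2*k**3 + 4*k**2 + k + 8)*factorial(k)/(3*3**k), as required.
Σ_(k=1)^n t_k = s_(n+1) − s_(1) = (3**(-n - 1)*(2*n**2 + 8*n + 5)*factorial(n + 1)) − (5/3), i.e. 3**(-n - 1)*(-5*3**n + 2*n**3*factorial(n) + 10*n**2*factorial(n) + 13*n*factorial(n) + 5*factorial(n)).

S(n) = 3**(-n - 1)*(-5*3**n + 2*n**3*factorial(n) + 10*n**2*factorial(n) + 13*n*factorial(n) + 5*factorial(n))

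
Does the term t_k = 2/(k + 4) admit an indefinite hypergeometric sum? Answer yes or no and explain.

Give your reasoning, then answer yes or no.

Compute t_(k+1)/t_k: get (k + 4)/(k + 5).
A = k + 4, B = k + 5, C = 1.
f must satisfy (k + 4)·f(k+1) − (k + 4)·f(k) = 1.
d = 0 from the (1,1,0) case.
Put f(k) = c0: A·f(k+1) − B(k−1)·f(k) − C = -1; need -1 = 0 — inconsistent ⇒ no f, not summable.

No; the coefficient equations for f are inconsistent.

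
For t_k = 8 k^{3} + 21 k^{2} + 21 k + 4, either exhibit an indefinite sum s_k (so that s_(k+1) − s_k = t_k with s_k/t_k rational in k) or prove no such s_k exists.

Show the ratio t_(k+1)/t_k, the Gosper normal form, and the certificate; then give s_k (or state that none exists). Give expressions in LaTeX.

r(k) = (8*k**3 + 45*k**2 + 87*k + 54)/(8*k**3 + 21*k**2 + 21*k + 4) after simplifying.
Factor: A=1; B=1; C=k**3 + 21*k**2/8 + 21*k/8 + 1/2.
f must satisfy (1)·f(k+1) − (1)·f(k) = k**3 + 21*k**2/8 + 21*k/8 + 1/2.
Degrees (0,0,3) ⇒ d ≤ 4.
Solve for f: f(k) = k*(2*k**3 + 3*k**2 + 2*k - 3)/8 (degree 4 ≤ 4).
Get s_k = R·t_k = k*(2*k**3 + 3*k**2 + 2*k - 3) with R(k) = B(k−1)f(k)/C(k) = k*(2*k**3 + 3*k**2 + 2*k - 3)/(8*k**3 + 21*k**2 + 21*k + 4).
Verify: 8*k**3 + 21*k**2 + 21*k + 4 matches t_k.

s_k = k \left(2 k^{3} + 3 k^{2} + 2 k - 3\right)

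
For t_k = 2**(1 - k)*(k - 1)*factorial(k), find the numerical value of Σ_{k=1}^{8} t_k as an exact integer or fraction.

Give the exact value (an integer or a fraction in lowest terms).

t_(k+1)/t_k = k*(k + 1)/(2*(k - 1)).
So A=k/2 + 1/2 and B=1, with C=k - 1.
f must satisfy (k/2 + 1/2)·f(k+1) − (1)·f(k) = k - 1.
Bound: deg f ≤ 0.
Match coefficients ⇒ f(k) = 2.
So s_k = (B(k−1)f/C)·t_k = (2/(k - 1))·t_k = 2**(2 - k)*factorial(k).
Δs = 2**(1 - k)*(k - 1)*factorial(k), as required.
Telescoping: Σ = s_(9) − s_(1) = 2835 − (2) = 2833.

Σ = 2833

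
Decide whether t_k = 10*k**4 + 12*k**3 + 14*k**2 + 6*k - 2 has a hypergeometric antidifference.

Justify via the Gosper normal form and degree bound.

Yes. s_k = k*(2*k**4 - 2*k**3 + 2*k**2 - k - 3).

t_(k+1)/t_k = (5*k**4 + 26*k**3 + 55*k**2 + 55*k + 20)/(5*k**4 + 6*k**3 + 7*k**2 + 3*k - 1).
A = 1, B = 1, C = k**4 + 6*k**3/5 + 7*k**2/5 + 3*k/5 - 1/5.
Solve (1)·f(k+1) − (1)·f(k) = k**4 + 6*k**3/5 + 7*k**2/5 + 3*k/5 - 1/5.
Bound: deg f ≤ 5.
Solving with deg f ≤ 5: f(k) = k*(2*k**4 - 2*k**3 + 2*k**2 - k - 3)/10.
Then R = B(k−1)f/C = k*(2*k**4 - 2*k**3 + 2*k**2 - k - 3)/(2*(5*k**4 + 6*k**3 + 7*k**2 + 3*k - 1)), so s_k = R(k)·t_k = k*(2*k**4 - 2*k**3 + 2*k**2 - k - 3).
s_(k+1) − s_k = 10*k**4 + 12*k**3 + 14*k**2 + 6*k - 2 = t_k.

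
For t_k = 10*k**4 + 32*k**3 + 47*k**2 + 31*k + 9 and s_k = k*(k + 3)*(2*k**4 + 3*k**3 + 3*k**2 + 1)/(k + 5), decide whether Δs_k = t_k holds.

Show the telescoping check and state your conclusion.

Invalid: residual 2*(-8*k**5 - 79*k**4 - 204*k**3 - 266*k**2 - 163*k - 45)/(k**2 + 11*k + 30) ≠ 0.

s_(k+1) = (k + 1)*(k + 4)*(2*(k + 1)**4 + 3*(k + 1)**3 + 3*(k + 1)**2 + 1)/(k + 6)
s_(k+1) − s_k = (10*k**6 + 126*k**5 + 541*k**4 + 1100*k**3 + 1228*k**2 + 703*k + 180)/(k**2 + 11*k + 30)
(s_(k+1) − s_k) − t_k = 2*(-8*k**5 - 79*k**4 - 204*k**3 - 266*k**2 - 163*k - 45)/(k**2 + 11*k + 30)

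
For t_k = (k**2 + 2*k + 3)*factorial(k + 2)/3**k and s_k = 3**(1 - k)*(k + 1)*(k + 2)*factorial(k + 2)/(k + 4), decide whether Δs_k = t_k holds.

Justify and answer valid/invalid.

s_(k+1) = (k + 2)*(k + 3)*factorial(k + 3)/(3**k*(k + 5))
s_(k+1) − s_k = (k + 2)*(k**3 + 7*k**2 + 15*k + 21)*factorial(k + 2)/(3**k*(k + 4)*(k + 5))
(s_(k+1) − s_k) − t_k = -2*(k**3 + 6*k**2 + 8*k + 9)*factorial(k + 2)/(3**k*(k + 4)*(k + 5))

Invalid: residual -2*(k**3 + 6*k**2 + 8*k + 9)*factorial(k + 2)/(3**k*(k + 4)*(k + 5)) ≠ 0.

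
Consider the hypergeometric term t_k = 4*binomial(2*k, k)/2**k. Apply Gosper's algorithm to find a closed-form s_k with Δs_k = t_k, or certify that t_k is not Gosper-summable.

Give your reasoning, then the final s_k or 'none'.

Step 1: r(k) = (2*k + 1)/(k + 1).
Normal form (A,B,C) = (2*k + 1, k + 1, 1).
Solve (2*k + 1)·f(k+1) − (k)·f(k) = 1.
Degrees (1,1,0) ⇒ d ≤ -1.
d = -1 < 0 ⇒ no nonzero polynomial f; not summable.

no hypergeometric antidifference exists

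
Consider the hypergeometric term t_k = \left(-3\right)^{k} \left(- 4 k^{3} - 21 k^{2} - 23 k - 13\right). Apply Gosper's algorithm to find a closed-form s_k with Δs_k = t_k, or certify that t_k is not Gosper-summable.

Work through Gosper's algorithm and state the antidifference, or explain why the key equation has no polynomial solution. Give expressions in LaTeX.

Ratio r(k) = 3*(-4*k**3 - 33*k**2 - 77*k - 61)/(4*k**3 + 21*k**2 + 23*k + 13).
Take A(k)=-3, B(k)=1, C(k)=k**3 + 21*k**2/4 + 23*k/4 + 13/4.
Solve (-3)·f(k+1) − (1)·f(k) = k**3 + 21*k**2/4 + 23*k/4 + 13/4.
Bound: deg f ≤ 3.
Solving with deg f ≤ 3: f(k) = -(k**3 + 3*k**2 - k + 1)/4.
Certificate R = B(k−1)f/C = -(k**3 + 3*k**2 - k + 1)/(4*k**3 + 21*k**2 + 23*k + 13) gives s_k = (-3)**k*(k**3 + 3*k**2 - k + 1).
Verify: (-3)**k*(-4*k**3 - 21*k**2 - 23*k - 13) matches t_k.

s_k = \left(-3\right)^{k} \left(k^{3} + 3 k^{2} - k + 1\right)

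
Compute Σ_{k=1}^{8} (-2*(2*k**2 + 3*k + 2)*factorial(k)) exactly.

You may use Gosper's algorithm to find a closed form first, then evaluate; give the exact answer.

r(k) = (k + 1)*(3*k + 2*(k + 1)**2 + 5)/(2*k**2 + 3*k + 2) after simplifying.
A = k + 1, B = 1, C = k**2 + 3*k/2 + 1.
Set up (k + 1)·f(k+1) − (1)·f(k) − (k**2 + 3*k/2 + 1) = 0.
d = 1 from the (1,0,2) case.
Solving with deg f ≤ 1: f(k) = (2*k + 1)/2.
R(k) = B(k−1)·f(k)/C(k) = (2*k + 1)/(2*k**2 + 3*k + 2); s_k = R·t_k = -2*(2*k + 1)*factorial(k).
Check: Δs_k = -2*(2*k**2 + 3*k + 2)*factorial(k). ✓
Σ_(k=1)^(8) t_k = s_(9) − s_(1) = -13789440 − (-6) = -13789434.

Σ = -13789434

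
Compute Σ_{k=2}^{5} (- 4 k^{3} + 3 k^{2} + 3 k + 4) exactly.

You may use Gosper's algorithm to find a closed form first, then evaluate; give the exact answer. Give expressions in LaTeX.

Σ = -676

The ratio is (4*k**3 + 9*k**2 + 3*k - 6)/(4*k**3 - 3*k**2 - 3*k - 4).
Gosper form: A/B · C(k+1)/C(k) with A=1, B=1, C=k**3 - 3*k**2/4 - 3*k/4 - 1.
Solve (1)·f(k+1) − (1)·f(k) = k**3 - 3*k**2/4 - 3*k/4 - 1.
Degrees (0,0,3) ⇒ d ≤ 4.
Solving with deg f ≤ 4: f(k) = k*(k - 3)*(k**2 + 1)/4.
R(k) = B(k−1)·f(k)/C(k) = k*(k - 3)*(k**2 + 1)/(4*k**3 - 3*k**2 - 3*k - 4); s_k = R·t_k = k*(-k**3 + 3*k**2 - k + 3).
Δs = -4*k**3 + 3*k**2 + 3*k + 4, as required.
Sum = s_(6) − s_(2); s_(6) = -666, s_(2) = 10 ⇒ -676.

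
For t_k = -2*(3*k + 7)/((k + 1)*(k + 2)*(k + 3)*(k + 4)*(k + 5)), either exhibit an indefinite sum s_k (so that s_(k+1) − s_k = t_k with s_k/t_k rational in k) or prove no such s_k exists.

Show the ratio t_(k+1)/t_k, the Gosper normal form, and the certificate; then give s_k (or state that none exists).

s_k = k*(-k**2 - 8*k - 19)/(6*(k**3 + 8*k**2 + 19*k + 12))

Compute t_(k+1)/t_k: get (k + 1)*(3*k + 10)/((k + 6)*(3*k + 7)).
Take A(k)=k + 1, B(k)=k + 6, C(k)=k + 7/3.
f must satisfy (k + 1)·f(k+1) − (k + 5)·f(k) = k + 7/3.
Degrees (1,1,1) ⇒ d ≤ 4.
A polynomial solution: f(k) = k*(k + 2)*(k**2 + 8*k + 19)/36.
R(k) = B(k−1)·f(k)/C(k) = k*(k + 2)*(k + 5)*(k**2 + 8*k + 19)/(12*(3*k + 7)); s_k = R·t_k = k*(-k**2 - 8*k - 19)/(6*(k**3 + 8*k**2 + 19*k + 12)).
Δs = 2*(-3*k - 7)/(k**5 + 15*k**4 + 85*k**3 + 225*k**2 + 274*k + 120), as required.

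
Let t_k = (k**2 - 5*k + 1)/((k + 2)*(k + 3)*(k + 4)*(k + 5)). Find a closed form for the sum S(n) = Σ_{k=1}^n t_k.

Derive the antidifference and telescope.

S(n) = n*(n**2 - 18*n - 13)/(30*(n**3 + 12*n**2 + 47*n + 60))

t_(k+1)/t_k = (k**3 - k**2 - 9*k - 6)/(k**3 + k**2 - 29*k + 6).
Take A(k)=k + 2, B(k)=k + 6, C(k)=k**2 - 5*k + 1.
Solve (k + 2)·f(k+1) − (k + 5)·f(k) = k**2 - 5*k + 1.
Degrees (1,1,2) ⇒ d ≤ 3.
Match coefficients ⇒ f(k) = k*(k - 13)*(k - 2)/24.
So s_k = (B(k−1)f/C)·t_k = (k*(k - 13)*(k - 2)*(k + 5)/(24*(k**2 - 5*k + 1)))·t_k = k*(k**2 - 15*k + 26)/(24*(k + 2)*(k + 3)*(k + 4)).
s_(k+1) − s_k = (k**2 - 5*k + 1)/(k**4 + 14*k**3 + 71*k**2 + 154*k + 120) = t_k.
Evaluate: s_(n+1) = (n**3 - 12*n**2 - n + 12)/(24*(n**3 + 12*n**2 + 47*n + 60)); subtract s_(1) = 1/120 ⇒ S(n) = n*(n**2 - 18*n - 13)/(30*(n**3 + 12*n**2 + 47*n + 60)).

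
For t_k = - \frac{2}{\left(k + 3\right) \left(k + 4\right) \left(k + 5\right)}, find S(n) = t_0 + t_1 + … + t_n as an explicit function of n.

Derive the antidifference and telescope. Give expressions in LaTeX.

Step 1: r(k) = (k + 3)/(k + 6).
Normal form (A,B,C) = (k + 3, k + 6, 1).
Solve (k + 3)·f(k+1) − (k + 5)·f(k) = 1.
From deg A=1, deg B=1, deg C=0: d=2.
A polynomial solution: f(k) = k*(k + 7)/24.
So s_k = (B(k−1)f/C)·t_k = (k*(k + 5)*(k + 7)/24)·t_k = k*(-k - 7)/(12*(k + 3)*(k + 4)).
Check: Δs_k = -2/(k**3 + 12*k**2 + 47*k + 60). ✓
Telescope: S(n) = s_(n+1) − s_(0) = (-n**2 - 9*n - 8)/(12*(n**2 + 9*n + 20)) − (0) = (-n**2 - 9*n - 8)/(12*(n**2 + 9*n + 20)).

S(n) = \frac{- n^{2} - 9 n - 8}{12 \left(n^{2} + 9 n + 20\right)}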